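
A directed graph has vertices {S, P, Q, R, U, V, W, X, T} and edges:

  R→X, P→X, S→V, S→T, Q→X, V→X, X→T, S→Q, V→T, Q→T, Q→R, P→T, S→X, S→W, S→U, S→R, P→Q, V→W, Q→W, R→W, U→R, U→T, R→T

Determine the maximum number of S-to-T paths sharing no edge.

Assign every edge capacity 1; by Menger, the answer equals the max flow.
Path S→T (+1); total 1.
Path S→Q→T (+1); total 2.
Path S→R→T (+1); total 3.
Path S→U→T (+1); total 4.
Path S→V→T (+1); total 5.
Path S→X→T (+1); total 6.
No residual S→T path; max flow = 6.
Certifying cut of size 6: {S→Q, S→R, S→T, S→U, S→V, S→X}.

6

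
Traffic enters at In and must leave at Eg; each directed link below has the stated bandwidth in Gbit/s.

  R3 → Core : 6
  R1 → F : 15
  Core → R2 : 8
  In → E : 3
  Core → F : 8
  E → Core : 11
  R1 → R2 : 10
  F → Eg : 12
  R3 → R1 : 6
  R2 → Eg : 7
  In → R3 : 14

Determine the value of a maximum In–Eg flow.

15

Augment In→E→Core→R2→Eg: bottleneck 3, flow now 3.
Augment In→R3→Core→R2→Eg: bottleneck 4, flow now 7.
Augment In→R3→Core→F→Eg: bottleneck 2, flow now 9.
Augment In→R3→R1→F→Eg: bottleneck 6, flow now 15.
No augmenting path remains; maximum flow = 15.
In the residual graph, reachable from In: {In, R3}.
Min-cut edges: In→E (3), R3→Core (6), R3→R1 (6); capacity 3 + 6 + 6 = 15.
This cut is saturated, so no flow can exceed 15.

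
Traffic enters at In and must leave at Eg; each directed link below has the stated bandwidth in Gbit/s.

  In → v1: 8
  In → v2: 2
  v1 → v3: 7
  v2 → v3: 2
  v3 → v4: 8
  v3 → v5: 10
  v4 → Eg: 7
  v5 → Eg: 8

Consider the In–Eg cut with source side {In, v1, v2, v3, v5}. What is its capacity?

16

Edges leaving {In, v1, v2, v3, v5}: v3→v4 (8), v5→Eg (8).
Cut capacity = 8 + 8 = 16.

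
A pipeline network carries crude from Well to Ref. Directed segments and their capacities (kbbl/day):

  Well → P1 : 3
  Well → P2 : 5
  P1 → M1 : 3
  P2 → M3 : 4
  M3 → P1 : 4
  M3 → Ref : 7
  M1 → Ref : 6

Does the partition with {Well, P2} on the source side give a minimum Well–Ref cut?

Given cut capacity: 3 + 4 = 7.
Augment Well→P1→M1→Ref: bottleneck 3, flow now 3.
Augment Well→P2→M3→Ref: bottleneck 4, flow now 7.
No augmenting path remains; maximum flow = 7.
Cut capacity 7 equals the max flow, so it is a minimum cut.

Yes — it is a minimum cut (capacity 7).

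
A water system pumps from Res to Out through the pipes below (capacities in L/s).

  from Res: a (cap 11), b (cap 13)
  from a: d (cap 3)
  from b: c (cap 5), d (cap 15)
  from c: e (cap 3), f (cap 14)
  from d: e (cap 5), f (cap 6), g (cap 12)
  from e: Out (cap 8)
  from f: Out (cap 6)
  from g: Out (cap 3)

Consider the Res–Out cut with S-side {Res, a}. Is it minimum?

Yes — it is a minimum cut (capacity 16).

Given cut capacity: 13 + 3 = 16.
Augment Res→a→d→e→Out: bottleneck 3, flow now 3.
Augment Res→b→c→e→Out: bottleneck 3, flow now 6.
Augment Res→b→c→f→Out: bottleneck 2, flow now 8.
Augment Res→b→d→e→Out: bottleneck 2, flow now 10.
Augment Res→b→d→f→Out: bottleneck 4, flow now 14.
Augment Res→b→d→g→Out: bottleneck 2, flow now 16.
No augmenting path remains; maximum flow = 16.
Cut capacity 16 equals the max flow, so it is a minimum cut.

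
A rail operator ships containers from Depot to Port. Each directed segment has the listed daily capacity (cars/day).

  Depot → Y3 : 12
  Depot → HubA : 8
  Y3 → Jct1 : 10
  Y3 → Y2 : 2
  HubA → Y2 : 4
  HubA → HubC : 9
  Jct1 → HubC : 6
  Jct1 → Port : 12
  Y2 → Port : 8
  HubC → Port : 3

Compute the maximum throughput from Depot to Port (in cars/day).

19

Augment Depot→Y3→Jct1→Port: bottleneck 10, flow now 10.
Augment Depot→Y3→Y2→Port: bottleneck 2, flow now 12.
Augment Depot→HubA→Y2→Port: bottleneck 4, flow now 16.
Augment Depot→HubA→HubC→Port: bottleneck 3, flow now 19.
No augmenting path remains; maximum flow = 19.
In the residual graph, reachable from Depot: {Depot, HubA, HubC}.
Min-cut edges: Depot→Y3 (12), HubA→Y2 (4), HubC→Port (3); capacity 12 + 4 + 3 = 19.
This cut is saturated, so no flow can exceed 19.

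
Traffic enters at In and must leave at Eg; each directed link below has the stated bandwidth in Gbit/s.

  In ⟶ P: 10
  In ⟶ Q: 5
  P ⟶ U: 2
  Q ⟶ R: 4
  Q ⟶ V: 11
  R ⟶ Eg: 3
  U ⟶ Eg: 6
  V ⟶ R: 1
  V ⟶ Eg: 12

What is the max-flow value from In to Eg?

7

Augment In→P→U→Eg: bottleneck 2, flow now 2.
Augment In→Q→R→Eg: bottleneck 3, flow now 5.
Augment In→Q→V→Eg: bottleneck 2, flow now 7.
No augmenting path remains; maximum flow = 7.
In the residual graph, reachable from In: {In, P}.
Min-cut edges: In→Q (5), P→U (2); capacity 5 + 2 = 7.
This cut is saturated, so no flow can exceed 7.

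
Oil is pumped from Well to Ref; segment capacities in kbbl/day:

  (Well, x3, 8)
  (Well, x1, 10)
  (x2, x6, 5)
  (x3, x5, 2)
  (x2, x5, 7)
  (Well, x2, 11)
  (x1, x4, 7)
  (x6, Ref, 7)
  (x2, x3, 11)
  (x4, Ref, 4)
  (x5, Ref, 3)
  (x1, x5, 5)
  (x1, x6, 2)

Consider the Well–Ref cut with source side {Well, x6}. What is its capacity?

36

Edges leaving {Well, x6}: Well→x1 (10), Well→x2 (11), Well→x3 (8), x6→Ref (7).
Cut capacity = 10 + 11 + 8 + 7 = 36.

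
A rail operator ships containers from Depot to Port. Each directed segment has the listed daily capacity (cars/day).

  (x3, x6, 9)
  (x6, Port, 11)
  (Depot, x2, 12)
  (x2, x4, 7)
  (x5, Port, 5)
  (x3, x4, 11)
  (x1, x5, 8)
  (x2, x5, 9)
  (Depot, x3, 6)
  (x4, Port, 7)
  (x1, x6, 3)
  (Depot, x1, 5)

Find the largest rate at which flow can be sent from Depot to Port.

21

Augment Depot→x1→x5→Port: bottleneck 5, flow now 5.
Augment Depot→x2→x4→Port: bottleneck 7, flow now 12.
Augment Depot→x3→x6→Port: bottleneck 6, flow now 18.
Augment Depot→x2→x5→x1→x6→Port: bottleneck 3, flow now 21. (uses reverse residual edge)
No augmenting path remains; maximum flow = 21.
In the residual graph, reachable from Depot: {Depot, x1, x2, x5}.
Min-cut edges: Depot→x3 (6), x1→x6 (3), x2→x4 (7), x5→Port (5); capacity 6 + 3 + 7 + 5 = 21.
This cut is saturated, so no flow can exceed 21.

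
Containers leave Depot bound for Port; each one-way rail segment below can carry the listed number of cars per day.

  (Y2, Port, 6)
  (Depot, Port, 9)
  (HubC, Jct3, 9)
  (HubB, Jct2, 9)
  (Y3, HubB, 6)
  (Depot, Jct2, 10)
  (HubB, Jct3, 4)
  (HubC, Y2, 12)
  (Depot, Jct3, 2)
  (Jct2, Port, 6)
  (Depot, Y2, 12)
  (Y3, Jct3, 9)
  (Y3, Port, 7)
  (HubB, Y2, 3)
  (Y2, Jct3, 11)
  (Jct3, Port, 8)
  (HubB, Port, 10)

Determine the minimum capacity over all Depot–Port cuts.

Augment Depot→Port: bottleneck 9, flow now 9.
Augment Depot→Jct2→Port: bottleneck 6, flow now 15.
Augment Depot→Y2→Port: bottleneck 6, flow now 21.
Augment Depot→Jct3→Port: bottleneck 2, flow now 23.
Augment Depot→Y2→Jct3→Port: bottleneck 6, flow now 29.
No augmenting path remains; maximum flow = 29.
By max-flow min-cut, the minimum cut capacity equals the max flow.
In the residual graph, reachable from Depot: {Depot, Jct2}.
Min-cut edges: Depot→Y2 (12), Depot→Jct3 (2), Depot→Port (9), Jct2→Port (6); capacity 12 + 2 + 9 + 6 = 29.

29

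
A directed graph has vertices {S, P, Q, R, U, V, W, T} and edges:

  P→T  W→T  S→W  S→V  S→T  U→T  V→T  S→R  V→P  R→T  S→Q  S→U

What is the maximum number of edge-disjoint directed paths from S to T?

Assign every edge capacity 1; by Menger, the answer equals the max flow.
Path S→T (+1); total 1.
Path S→R→T (+1); total 2.
Path S→U→T (+1); total 3.
Path S→V→T (+1); total 4.
Path S→W→T (+1); total 5.
No residual S→T path; max flow = 5.
Certifying cut of size 5: {S→R, S→T, S→U, S→V, S→W}.

5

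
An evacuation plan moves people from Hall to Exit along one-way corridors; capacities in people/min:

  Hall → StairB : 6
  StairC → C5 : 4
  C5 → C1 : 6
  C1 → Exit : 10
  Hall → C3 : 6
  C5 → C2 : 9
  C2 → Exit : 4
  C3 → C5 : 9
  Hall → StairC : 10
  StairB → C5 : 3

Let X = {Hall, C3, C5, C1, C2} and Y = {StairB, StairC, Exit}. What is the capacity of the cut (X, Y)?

30

Edges leaving {Hall, C3, C5, C1, C2}: Hall→StairB (6), Hall→StairC (10), C1→Exit (10), C2→Exit (4).
Cut capacity = 6 + 10 + 10 + 4 = 30.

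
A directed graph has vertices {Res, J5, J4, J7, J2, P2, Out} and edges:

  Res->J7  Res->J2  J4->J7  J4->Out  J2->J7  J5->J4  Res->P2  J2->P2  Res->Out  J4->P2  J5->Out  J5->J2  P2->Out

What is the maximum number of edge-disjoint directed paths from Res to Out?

Assign every edge capacity 1; by Menger, the answer equals the max flow.
Path Res→Out (+1); total 1.
Path Res→P2→Out (+1); total 2.
No residual Res→Out path; max flow = 2.
Certifying cut of size 2: {P2→Out, Res→Out}.

2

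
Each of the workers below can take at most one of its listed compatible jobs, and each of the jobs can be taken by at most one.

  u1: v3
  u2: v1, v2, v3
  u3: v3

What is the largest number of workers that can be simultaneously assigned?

Unit-capacity flow: source→left, listed edges, right→sink; max matching = max flow.
Augmenting path u1→v3 (+1); matched 1.
Augmenting path u2→v1 (+1); matched 2.
No augmenting path remains; maximum matching = 2.
König certificate: {u2, v3} is a vertex cover of size 2 (every listed pair touches it), so no matching can be larger.

2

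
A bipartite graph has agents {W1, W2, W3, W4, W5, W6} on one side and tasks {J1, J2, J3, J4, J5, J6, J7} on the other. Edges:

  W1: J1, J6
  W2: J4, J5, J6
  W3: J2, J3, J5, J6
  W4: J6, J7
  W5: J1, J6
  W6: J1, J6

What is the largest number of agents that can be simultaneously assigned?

Unit-capacity flow: source→left, listed edges, right→sink; max matching = max flow.
Augmenting path W1→J1 (+1); matched 1.
Augmenting path W2→J4 (+1); matched 2.
Augmenting path W3→J2 (+1); matched 3.
Augmenting path W4→J6 (+1); matched 4.
Augmenting path W5→J6→W4→J7 (+1); matched 5.
No augmenting path remains; maximum matching = 5.
König certificate: {W2, W3, W4, J1, J6} is a vertex cover of size 5 (every listed pair touches it), so no matching can be larger.

5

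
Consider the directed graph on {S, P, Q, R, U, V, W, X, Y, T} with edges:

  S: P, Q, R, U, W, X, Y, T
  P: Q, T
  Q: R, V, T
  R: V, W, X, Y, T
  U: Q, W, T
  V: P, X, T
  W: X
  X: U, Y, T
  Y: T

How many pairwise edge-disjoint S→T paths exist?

Assign every edge capacity 1; by Menger, the answer equals the max flow.
Path S→T (+1); total 1.
Path S→P→T (+1); total 2.
Path S→Q→T (+1); total 3.
Path S→R→T (+1); total 4.
Path S→U→T (+1); total 5.
Path S→X→T (+1); total 6.
Path S→Y→T (+1); total 7.
Path S→W→X→U→Q→V→T (+1); total 8.
No residual S→T path; max flow = 8.
Certifying cut of size 8: {S→P, S→Q, S→R, S→T, S→U, S→W, S→X, S→Y}.

8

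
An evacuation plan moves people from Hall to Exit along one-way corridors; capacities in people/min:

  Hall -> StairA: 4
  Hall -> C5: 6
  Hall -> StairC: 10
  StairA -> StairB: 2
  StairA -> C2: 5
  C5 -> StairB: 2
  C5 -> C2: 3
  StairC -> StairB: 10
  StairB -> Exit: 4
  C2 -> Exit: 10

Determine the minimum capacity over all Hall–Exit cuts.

Augment Hall→StairA→StairB→Exit: bottleneck 2, flow now 2.
Augment Hall→StairA→C2→Exit: bottleneck 2, flow now 4.
Augment Hall→C5→StairB→Exit: bottleneck 2, flow now 6.
Augment Hall→C5→C2→Exit: bottleneck 3, flow now 9.
Augment Hall→StairC→StairB→StairA→C2→Exit: bottleneck 2, flow now 11. (uses reverse residual edge)
No augmenting path remains; maximum flow = 11.
By max-flow min-cut, the minimum cut capacity equals the max flow.
In the residual graph, reachable from Hall: {Hall, C5, StairC, StairB}.
Min-cut edges: Hall→StairA (4), C5→C2 (3), StairB→Exit (4); capacity 4 + 3 + 4 = 11.

11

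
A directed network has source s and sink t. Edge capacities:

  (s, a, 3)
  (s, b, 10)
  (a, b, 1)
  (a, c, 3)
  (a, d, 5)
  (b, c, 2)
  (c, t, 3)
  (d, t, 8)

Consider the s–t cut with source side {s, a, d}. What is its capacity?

22

Edges leaving {s, a, d}: s→b (10), a→b (1), a→c (3), d→t (8).
Cut capacity = 10 + 1 + 3 + 8 = 22.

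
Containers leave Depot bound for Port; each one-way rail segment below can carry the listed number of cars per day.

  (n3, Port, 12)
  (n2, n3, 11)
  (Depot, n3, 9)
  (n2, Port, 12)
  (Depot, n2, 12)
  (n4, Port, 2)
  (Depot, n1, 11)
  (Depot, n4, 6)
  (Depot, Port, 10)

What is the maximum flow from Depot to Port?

Augment Depot→Port: bottleneck 10, flow now 10.
Augment Depot→n2→Port: bottleneck 12, flow now 22.
Augment Depot→n3→Port: bottleneck 9, flow now 31.
Augment Depot→n4→Port: bottleneck 2, flow now 33.
No augmenting path remains; maximum flow = 33.
In the residual graph, reachable from Depot: {Depot, n1, n4}.
Min-cut edges: Depot→n2 (12), Depot→n3 (9), Depot→Port (10), n4→Port (2); capacity 12 + 9 + 10 + 2 = 33.
This cut is saturated, so no flow can exceed 33.

33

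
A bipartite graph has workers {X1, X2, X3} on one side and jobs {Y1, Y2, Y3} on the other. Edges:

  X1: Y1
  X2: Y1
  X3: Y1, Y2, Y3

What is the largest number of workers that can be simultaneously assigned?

Unit-capacity flow: source→left, listed edges, right→sink; max matching = max flow.
Augmenting path X1→Y1 (+1); matched 1.
Augmenting path X3→Y2 (+1); matched 2.
No augmenting path remains; maximum matching = 2.
König certificate: {X3, Y1} is a vertex cover of size 2 (every listed pair touches it), so no matching can be larger.

2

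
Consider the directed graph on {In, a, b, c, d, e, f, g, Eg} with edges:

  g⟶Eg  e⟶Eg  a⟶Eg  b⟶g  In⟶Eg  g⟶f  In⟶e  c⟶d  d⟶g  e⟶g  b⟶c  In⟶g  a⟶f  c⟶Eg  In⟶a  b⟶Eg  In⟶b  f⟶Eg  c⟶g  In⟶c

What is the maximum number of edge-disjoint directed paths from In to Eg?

Assign every edge capacity 1; by Menger, the answer equals the max flow.
Path In→Eg (+1); total 1.
Path In→a→Eg (+1); total 2.
Path In→b→Eg (+1); total 3.
Path In→c→Eg (+1); total 4.
Path In→e→Eg (+1); total 5.
Path In→g→Eg (+1); total 6.
No residual In→Eg path; max flow = 6.
Certifying cut of size 6: {In→Eg, In→a, In→b, In→c, In→e, In→g}.

6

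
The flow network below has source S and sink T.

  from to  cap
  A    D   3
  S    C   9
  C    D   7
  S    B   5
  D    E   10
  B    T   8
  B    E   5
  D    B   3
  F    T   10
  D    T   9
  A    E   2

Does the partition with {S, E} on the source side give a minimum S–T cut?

No — its capacity is 14, but the minimum cut has capacity 12.

Given cut capacity: 5 + 9 = 14.
Augment S→B→T: bottleneck 5, flow now 5.
Augment S→C→D→T: bottleneck 7, flow now 12.
No augmenting path remains; maximum flow = 12.
In the residual graph, reachable from S: {S, C}.
Min-cut edges: S→B (5), C→D (7); capacity 5 + 7 = 12.
Cut capacity 14 exceeds the max flow 12, so it is not minimum.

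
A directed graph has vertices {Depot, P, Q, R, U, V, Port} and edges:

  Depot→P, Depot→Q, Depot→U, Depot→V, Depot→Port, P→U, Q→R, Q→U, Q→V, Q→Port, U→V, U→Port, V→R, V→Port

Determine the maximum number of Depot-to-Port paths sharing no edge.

4

Assign every edge capacity 1; by Menger, the answer equals the max flow.
Path Depot→Port (+1); total 1.
Path Depot→Q→Port (+1); total 2.
Path Depot→U→Port (+1); total 3.
Path Depot→V→Port (+1); total 4.
No residual Depot→Port path; max flow = 4.
Certifying cut of size 4: {Depot→Port, Depot→Q, U→Port, V→Port}.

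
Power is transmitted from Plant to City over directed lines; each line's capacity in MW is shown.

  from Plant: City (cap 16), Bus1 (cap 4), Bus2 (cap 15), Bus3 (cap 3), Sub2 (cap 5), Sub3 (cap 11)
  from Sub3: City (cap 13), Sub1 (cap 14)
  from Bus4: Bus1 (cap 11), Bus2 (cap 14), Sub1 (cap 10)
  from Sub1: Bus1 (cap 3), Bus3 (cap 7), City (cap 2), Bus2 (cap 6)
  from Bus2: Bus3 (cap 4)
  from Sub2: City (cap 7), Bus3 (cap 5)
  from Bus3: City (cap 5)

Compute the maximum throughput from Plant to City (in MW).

Augment Plant→City: bottleneck 16, flow now 16.
Augment Plant→Sub3→City: bottleneck 11, flow now 27.
Augment Plant→Sub2→City: bottleneck 5, flow now 32.
Augment Plant→Bus3→City: bottleneck 3, flow now 35.
Augment Plant→Bus2→Bus3→City: bottleneck 2, flow now 37.
No augmenting path remains; maximum flow = 37.
In the residual graph, reachable from Plant: {Plant, Bus2, Bus3, Bus1}.
Min-cut edges: Plant→Sub3 (11), Plant→Sub2 (5), Plant→City (16), Bus3→City (5); capacity 11 + 5 + 16 + 5 = 37.
This cut is saturated, so no flow can exceed 37.

37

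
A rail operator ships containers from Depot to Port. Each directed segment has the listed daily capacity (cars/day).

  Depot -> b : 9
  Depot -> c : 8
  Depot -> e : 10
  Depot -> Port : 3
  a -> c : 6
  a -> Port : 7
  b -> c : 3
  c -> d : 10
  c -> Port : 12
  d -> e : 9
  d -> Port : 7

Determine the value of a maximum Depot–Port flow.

14

Augment Depot→Port: bottleneck 3, flow now 3.
Augment Depot→c→Port: bottleneck 8, flow now 11.
Augment Depot→b→c→Port: bottleneck 3, flow now 14.
No augmenting path remains; maximum flow = 14.
In the residual graph, reachable from Depot: {Depot, b, e}.
Min-cut edges: Depot→c (8), Depot→Port (3), b→c (3); capacity 8 + 3 + 3 = 14.
This cut is saturated, so no flow can exceed 14.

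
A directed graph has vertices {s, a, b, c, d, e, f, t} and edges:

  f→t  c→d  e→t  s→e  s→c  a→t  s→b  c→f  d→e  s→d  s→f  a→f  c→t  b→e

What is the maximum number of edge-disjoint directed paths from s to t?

3

Assign every edge capacity 1; by Menger, the answer equals the max flow.
Path s→c→t (+1); total 1.
Path s→e→t (+1); total 2.
Path s→f→t (+1); total 3.
No residual s→t path; max flow = 3.
Certifying cut of size 3: {e→t, s→c, s→f}.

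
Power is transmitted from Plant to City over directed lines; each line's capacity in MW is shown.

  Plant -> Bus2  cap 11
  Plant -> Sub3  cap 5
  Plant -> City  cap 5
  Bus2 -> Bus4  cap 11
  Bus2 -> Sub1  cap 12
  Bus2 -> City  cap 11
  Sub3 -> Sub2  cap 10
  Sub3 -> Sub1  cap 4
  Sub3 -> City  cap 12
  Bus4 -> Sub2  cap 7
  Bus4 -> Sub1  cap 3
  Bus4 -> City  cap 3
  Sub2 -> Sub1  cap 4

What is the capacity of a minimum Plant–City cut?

21

Augment Plant→City: bottleneck 5, flow now 5.
Augment Plant→Bus2→City: bottleneck 11, flow now 16.
Augment Plant→Sub3→City: bottleneck 5, flow now 21.
No augmenting path remains; maximum flow = 21.
By max-flow min-cut, the minimum cut capacity equals the max flow.
In the residual graph, reachable from Plant: {Plant}.
Min-cut edges: Plant→Bus2 (11), Plant→Sub3 (5), Plant→City (5); capacity 11 + 5 + 5 = 21.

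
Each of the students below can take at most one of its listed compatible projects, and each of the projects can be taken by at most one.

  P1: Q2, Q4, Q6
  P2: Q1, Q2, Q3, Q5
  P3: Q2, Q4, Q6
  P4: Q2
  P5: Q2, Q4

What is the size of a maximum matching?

4

Unit-capacity flow: source→left, listed edges, right→sink; max matching = max flow.
Augmenting path P1→Q2 (+1); matched 1.
Augmenting path P2→Q1 (+1); matched 2.
Augmenting path P3→Q4 (+1); matched 3.
Augmenting path P4→Q2→P1→Q6 (+1); matched 4.
No augmenting path remains; maximum matching = 4.
König certificate: {P2, Q2, Q4, Q6} is a vertex cover of size 4 (every listed pair touches it), so no matching can be larger.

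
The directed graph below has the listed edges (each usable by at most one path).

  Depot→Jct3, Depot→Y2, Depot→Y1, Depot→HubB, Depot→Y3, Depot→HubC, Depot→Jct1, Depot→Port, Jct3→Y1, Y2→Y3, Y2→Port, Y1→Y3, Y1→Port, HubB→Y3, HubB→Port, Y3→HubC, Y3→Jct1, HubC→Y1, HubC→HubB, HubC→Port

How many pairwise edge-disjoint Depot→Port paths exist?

5

Assign every edge capacity 1; by Menger, the answer equals the max flow.
Path Depot→Port (+1); total 1.
Path Depot→Y2→Port (+1); total 2.
Path Depot→Y1→Port (+1); total 3.
Path Depot→HubB→Port (+1); total 4.
Path Depot→HubC→Port (+1); total 5.
No residual Depot→Port path; max flow = 5.
Certifying cut of size 5: {Depot→Port, Depot→Y2, HubB→Port, HubC→Port, Y1→Port}.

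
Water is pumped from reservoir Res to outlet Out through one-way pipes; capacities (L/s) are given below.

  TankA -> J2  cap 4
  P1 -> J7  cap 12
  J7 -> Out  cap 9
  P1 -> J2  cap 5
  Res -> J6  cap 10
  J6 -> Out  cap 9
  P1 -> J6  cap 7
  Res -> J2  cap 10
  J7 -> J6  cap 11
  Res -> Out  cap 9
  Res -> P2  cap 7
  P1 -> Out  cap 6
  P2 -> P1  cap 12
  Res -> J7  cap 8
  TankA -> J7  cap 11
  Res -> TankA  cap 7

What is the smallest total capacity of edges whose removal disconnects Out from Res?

33

Augment Res→Out: bottleneck 9, flow now 9.
Augment Res→J7→Out: bottleneck 8, flow now 17.
Augment Res→J6→Out: bottleneck 9, flow now 26.
Augment Res→TankA→J7→Out: bottleneck 1, flow now 27.
Augment Res→P2→P1→Out: bottleneck 6, flow now 33.
No augmenting path remains; maximum flow = 33.
By max-flow min-cut, the minimum cut capacity equals the max flow.
In the residual graph, reachable from Res: {Res, TankA, P2, P1, J2, J7, J6}.
Min-cut edges: Res→Out (9), P1→Out (6), J7→Out (9), J6→Out (9); capacity 9 + 6 + 9 + 9 = 33.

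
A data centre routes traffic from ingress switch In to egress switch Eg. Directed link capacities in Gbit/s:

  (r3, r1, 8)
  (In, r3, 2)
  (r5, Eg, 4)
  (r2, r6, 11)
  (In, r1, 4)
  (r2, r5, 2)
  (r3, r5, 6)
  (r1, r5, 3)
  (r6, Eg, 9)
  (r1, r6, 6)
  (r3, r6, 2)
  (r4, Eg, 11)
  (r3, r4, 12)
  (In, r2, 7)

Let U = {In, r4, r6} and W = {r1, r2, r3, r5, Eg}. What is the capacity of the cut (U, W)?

Edges leaving {In, r4, r6}: In→r1 (4), In→r2 (7), In→r3 (2), r4→Eg (11), r6→Eg (9).
Cut capacity = 4 + 7 + 2 + 11 + 9 = 33.

33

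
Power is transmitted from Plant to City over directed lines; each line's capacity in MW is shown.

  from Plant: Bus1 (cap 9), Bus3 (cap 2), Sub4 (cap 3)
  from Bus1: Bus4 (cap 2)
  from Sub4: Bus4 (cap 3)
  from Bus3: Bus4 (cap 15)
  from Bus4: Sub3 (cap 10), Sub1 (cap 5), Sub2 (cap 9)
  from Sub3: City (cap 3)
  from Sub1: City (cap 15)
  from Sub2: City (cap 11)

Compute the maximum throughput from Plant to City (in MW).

7

Augment Plant→Bus1→Bus4→Sub3→City: bottleneck 2, flow now 2.
Augment Plant→Sub4→Bus4→Sub3→City: bottleneck 1, flow now 3.
Augment Plant→Sub4→Bus4→Sub1→City: bottleneck 2, flow now 5.
Augment Plant→Bus3→Bus4→Sub1→City: bottleneck 2, flow now 7.
No augmenting path remains; maximum flow = 7.
In the residual graph, reachable from Plant: {Plant, Bus1}.
Min-cut edges: Plant→Sub4 (3), Plant→Bus3 (2), Bus1→Bus4 (2); capacity 3 + 2 + 2 = 7.
This cut is saturated, so no flow can exceed 7.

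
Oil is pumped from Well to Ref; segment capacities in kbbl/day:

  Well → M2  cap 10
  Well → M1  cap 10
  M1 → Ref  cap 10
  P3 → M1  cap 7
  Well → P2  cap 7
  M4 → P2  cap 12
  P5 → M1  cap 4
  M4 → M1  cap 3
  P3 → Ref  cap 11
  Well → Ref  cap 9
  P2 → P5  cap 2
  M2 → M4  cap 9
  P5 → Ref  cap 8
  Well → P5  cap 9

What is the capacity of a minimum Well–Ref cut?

27

Augment Well→Ref: bottleneck 9, flow now 9.
Augment Well→P5→Ref: bottleneck 8, flow now 17.
Augment Well→M1→Ref: bottleneck 10, flow now 27.
No augmenting path remains; maximum flow = 27.
By max-flow min-cut, the minimum cut capacity equals the max flow.
In the residual graph, reachable from Well: {Well, M2, M4, P5, P2, M1}.
Min-cut edges: Well→Ref (9), P5→Ref (8), M1→Ref (10); capacity 9 + 8 + 10 = 27.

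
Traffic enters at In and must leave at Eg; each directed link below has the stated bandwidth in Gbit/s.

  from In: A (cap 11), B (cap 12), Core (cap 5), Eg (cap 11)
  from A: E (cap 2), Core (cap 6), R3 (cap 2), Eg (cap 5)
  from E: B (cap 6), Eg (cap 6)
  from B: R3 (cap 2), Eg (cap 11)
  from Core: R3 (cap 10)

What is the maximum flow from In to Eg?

Augment In→Eg: bottleneck 11, flow now 11.
Augment In→A→Eg: bottleneck 5, flow now 16.
Augment In→B→Eg: bottleneck 11, flow now 27.
Augment In→A→E→Eg: bottleneck 2, flow now 29.
No augmenting path remains; maximum flow = 29.
In the residual graph, reachable from In: {In, A, B, Core, R3}.
Min-cut edges: In→Eg (11), A→E (2), A→Eg (5), B→Eg (11); capacity 11 + 2 + 5 + 11 = 29.
This cut is saturated, so no flow can exceed 29.

29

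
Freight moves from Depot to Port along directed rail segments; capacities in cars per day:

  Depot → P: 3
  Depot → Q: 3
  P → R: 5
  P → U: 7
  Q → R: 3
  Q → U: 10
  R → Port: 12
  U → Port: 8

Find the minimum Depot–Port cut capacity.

Augment Depot→P→R→Port: bottleneck 3, flow now 3.
Augment Depot→Q→R→Port: bottleneck 3, flow now 6.
No augmenting path remains; maximum flow = 6.
By max-flow min-cut, the minimum cut capacity equals the max flow.
In the residual graph, reachable from Depot: {Depot}.
Min-cut edges: Depot→P (3), Depot→Q (3); capacity 3 + 3 = 6.

6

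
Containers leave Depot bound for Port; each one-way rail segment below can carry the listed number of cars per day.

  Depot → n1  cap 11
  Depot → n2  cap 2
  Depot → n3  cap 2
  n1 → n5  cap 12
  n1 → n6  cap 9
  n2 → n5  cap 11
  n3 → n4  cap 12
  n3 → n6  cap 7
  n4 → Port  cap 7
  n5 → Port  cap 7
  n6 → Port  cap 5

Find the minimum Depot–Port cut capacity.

14

Augment Depot→n1→n5→Port: bottleneck 7, flow now 7.
Augment Depot→n1→n6→Port: bottleneck 4, flow now 11.
Augment Depot→n3→n4→Port: bottleneck 2, flow now 13.
Augment Depot→n2→n5→n1→n6→Port: bottleneck 1, flow now 14. (uses reverse residual edge)
No augmenting path remains; maximum flow = 14.
By max-flow min-cut, the minimum cut capacity equals the max flow.
In the residual graph, reachable from Depot: {Depot, n1, n2, n5, n6}.
Min-cut edges: Depot→n3 (2), n5→Port (7), n6→Port (5); capacity 2 + 7 + 5 = 14.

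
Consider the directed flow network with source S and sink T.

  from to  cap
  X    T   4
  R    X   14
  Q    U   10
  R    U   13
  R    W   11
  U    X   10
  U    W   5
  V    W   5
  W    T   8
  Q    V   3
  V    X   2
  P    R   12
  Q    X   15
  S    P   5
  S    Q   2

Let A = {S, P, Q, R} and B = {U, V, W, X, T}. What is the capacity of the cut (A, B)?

66

Edges leaving {S, P, Q, R}: Q→U (10), Q→V (3), Q→X (15), R→U (13), R→W (11), R→X (14).
Cut capacity = 10 + 3 + 15 + 13 + 11 + 14 = 66.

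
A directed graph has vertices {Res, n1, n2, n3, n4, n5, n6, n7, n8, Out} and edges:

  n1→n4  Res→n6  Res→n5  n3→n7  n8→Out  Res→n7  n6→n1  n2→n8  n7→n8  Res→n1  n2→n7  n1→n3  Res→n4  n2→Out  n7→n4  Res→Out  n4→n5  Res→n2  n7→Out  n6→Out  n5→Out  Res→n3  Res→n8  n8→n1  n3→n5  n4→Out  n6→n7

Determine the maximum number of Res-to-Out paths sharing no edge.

Assign every edge capacity 1; by Menger, the answer equals the max flow.
Path Res→Out (+1); total 1.
Path Res→n2→Out (+1); total 2.
Path Res→n4→Out (+1); total 3.
Path Res→n5→Out (+1); total 4.
Path Res→n6→Out (+1); total 5.
Path Res→n7→Out (+1); total 6.
Path Res→n8→Out (+1); total 7.
No residual Res→Out path; max flow = 7.
Certifying cut of size 7: {Res→Out, Res→n2, Res→n6, n4→Out, n5→Out, n7→Out, n8→Out}.

7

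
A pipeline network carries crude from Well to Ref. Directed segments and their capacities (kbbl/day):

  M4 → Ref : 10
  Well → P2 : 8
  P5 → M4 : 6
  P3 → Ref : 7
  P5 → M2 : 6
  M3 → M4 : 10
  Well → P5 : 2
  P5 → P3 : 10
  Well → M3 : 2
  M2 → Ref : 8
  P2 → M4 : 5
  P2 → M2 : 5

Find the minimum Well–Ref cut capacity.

12

Augment Well→M3→M4→Ref: bottleneck 2, flow now 2.
Augment Well→P5→M2→Ref: bottleneck 2, flow now 4.
Augment Well→P2→M2→Ref: bottleneck 5, flow now 9.
Augment Well→P2→M4→Ref: bottleneck 3, flow now 12.
No augmenting path remains; maximum flow = 12.
By max-flow min-cut, the minimum cut capacity equals the max flow.
In the residual graph, reachable from Well: {Well}.
Min-cut edges: Well→M3 (2), Well→P5 (2), Well→P2 (8); capacity 2 + 2 + 8 = 12.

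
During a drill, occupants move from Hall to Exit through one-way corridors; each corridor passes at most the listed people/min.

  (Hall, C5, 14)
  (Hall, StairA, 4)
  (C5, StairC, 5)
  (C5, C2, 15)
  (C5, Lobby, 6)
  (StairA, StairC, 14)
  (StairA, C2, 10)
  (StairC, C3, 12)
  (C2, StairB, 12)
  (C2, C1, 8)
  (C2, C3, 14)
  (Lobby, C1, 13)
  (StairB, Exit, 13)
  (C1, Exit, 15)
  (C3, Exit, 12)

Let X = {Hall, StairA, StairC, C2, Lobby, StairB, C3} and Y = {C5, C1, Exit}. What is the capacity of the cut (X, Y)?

60

Edges leaving {Hall, StairA, StairC, C2, Lobby, StairB, C3}: Hall→C5 (14), C2→C1 (8), Lobby→C1 (13), StairB→Exit (13), C3→Exit (12).
Cut capacity = 14 + 8 + 13 + 13 + 12 = 60.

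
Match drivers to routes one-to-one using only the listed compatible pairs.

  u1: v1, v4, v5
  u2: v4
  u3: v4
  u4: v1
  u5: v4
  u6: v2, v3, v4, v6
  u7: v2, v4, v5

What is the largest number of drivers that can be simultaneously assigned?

5

Unit-capacity flow: source→left, listed edges, right→sink; max matching = max flow.
Augmenting path u1→v1 (+1); matched 1.
Augmenting path u2→v4 (+1); matched 2.
Augmenting path u6→v2 (+1); matched 3.
Augmenting path u7→v5 (+1); matched 4.
Augmenting path u4→v1→u1→v5→u7→v2→u6→v3 (+1); matched 5.
No augmenting path remains; maximum matching = 5.
König certificate: {u1, u4, u6, u7, v4} is a vertex cover of size 5 (every listed pair touches it), so no matching can be larger.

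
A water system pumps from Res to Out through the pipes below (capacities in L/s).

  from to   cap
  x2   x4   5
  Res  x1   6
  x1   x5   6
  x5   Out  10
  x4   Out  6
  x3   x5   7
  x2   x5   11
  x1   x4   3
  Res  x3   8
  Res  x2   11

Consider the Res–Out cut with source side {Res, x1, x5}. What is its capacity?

32

Edges leaving {Res, x1, x5}: Res→x2 (11), Res→x3 (8), x1→x4 (3), x5→Out (10).
Cut capacity = 11 + 8 + 3 + 10 = 32.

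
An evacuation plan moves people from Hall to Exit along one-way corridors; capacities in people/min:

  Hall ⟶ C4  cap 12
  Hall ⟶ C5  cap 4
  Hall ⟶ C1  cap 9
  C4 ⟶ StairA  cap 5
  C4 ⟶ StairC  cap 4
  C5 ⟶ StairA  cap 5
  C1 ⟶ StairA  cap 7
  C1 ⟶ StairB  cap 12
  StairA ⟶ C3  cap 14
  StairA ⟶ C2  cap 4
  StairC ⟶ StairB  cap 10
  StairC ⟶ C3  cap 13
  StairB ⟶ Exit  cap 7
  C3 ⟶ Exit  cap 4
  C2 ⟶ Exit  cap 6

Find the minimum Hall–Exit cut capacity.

Augment Hall→C1→StairB→Exit: bottleneck 7, flow now 7.
Augment Hall→C4→StairA→C3→Exit: bottleneck 4, flow now 11.
Augment Hall→C4→StairA→C2→Exit: bottleneck 1, flow now 12.
Augment Hall→C5→StairA→C2→Exit: bottleneck 3, flow now 15.
No augmenting path remains; maximum flow = 15.
By max-flow min-cut, the minimum cut capacity equals the max flow.
In the residual graph, reachable from Hall: {Hall, C4, C5, C1, StairA, StairC, StairB, C3}.
Min-cut edges: StairA→C2 (4), StairB→Exit (7), C3→Exit (4); capacity 4 + 7 + 4 = 15.

15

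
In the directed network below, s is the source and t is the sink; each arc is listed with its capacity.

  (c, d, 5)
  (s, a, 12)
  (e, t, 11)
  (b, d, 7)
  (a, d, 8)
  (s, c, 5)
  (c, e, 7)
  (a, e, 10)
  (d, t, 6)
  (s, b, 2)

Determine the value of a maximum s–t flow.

Augment s→a→d→t: bottleneck 6, flow now 6.
Augment s→a→e→t: bottleneck 6, flow now 12.
Augment s→c→e→t: bottleneck 5, flow now 17.
No augmenting path remains; maximum flow = 17.
In the residual graph, reachable from s: {s, a, b, c, d, e}.
Min-cut edges: d→t (6), e→t (11); capacity 6 + 11 = 17.
This cut is saturated, so no flow can exceed 17.

17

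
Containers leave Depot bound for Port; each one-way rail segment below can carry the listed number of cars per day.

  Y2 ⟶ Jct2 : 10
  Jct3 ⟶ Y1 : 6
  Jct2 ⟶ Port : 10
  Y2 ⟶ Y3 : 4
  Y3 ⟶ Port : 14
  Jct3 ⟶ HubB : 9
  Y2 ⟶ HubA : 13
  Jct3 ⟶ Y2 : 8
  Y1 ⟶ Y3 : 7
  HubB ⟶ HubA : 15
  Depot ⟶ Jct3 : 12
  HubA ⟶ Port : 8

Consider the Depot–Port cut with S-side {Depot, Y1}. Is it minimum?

Given cut capacity: 12 + 7 = 19.
Augment Depot→Jct3→Y2→Jct2→Port: bottleneck 8, flow now 8.
Augment Depot→Jct3→HubB→HubA→Port: bottleneck 4, flow now 12.
No augmenting path remains; maximum flow = 12.
In the residual graph, reachable from Depot: {Depot}.
Min-cut edges: Depot→Jct3 (12); capacity 12 = 12.
Cut capacity 19 exceeds the max flow 12, so it is not minimum.

No — its capacity is 19, but the minimum cut has capacity 12.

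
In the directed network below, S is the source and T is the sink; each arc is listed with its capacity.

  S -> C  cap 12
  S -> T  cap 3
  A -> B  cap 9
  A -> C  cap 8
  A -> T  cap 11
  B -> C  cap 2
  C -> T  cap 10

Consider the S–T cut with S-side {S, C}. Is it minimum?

Given cut capacity: 3 + 10 = 13.
Augment S→T: bottleneck 3, flow now 3.
Augment S→C→T: bottleneck 10, flow now 13.
No augmenting path remains; maximum flow = 13.
Cut capacity 13 equals the max flow, so it is a minimum cut.

Yes — it is a minimum cut (capacity 13).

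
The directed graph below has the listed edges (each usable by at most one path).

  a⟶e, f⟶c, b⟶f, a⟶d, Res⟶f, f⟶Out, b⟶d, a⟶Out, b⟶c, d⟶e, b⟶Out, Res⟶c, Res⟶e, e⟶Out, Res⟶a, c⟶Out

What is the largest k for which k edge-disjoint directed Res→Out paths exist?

4

Assign every edge capacity 1; by Menger, the answer equals the max flow.
Path Res→a→Out (+1); total 1.
Path Res→c→Out (+1); total 2.
Path Res→e→Out (+1); total 3.
Path Res→f→Out (+1); total 4.
No residual Res→Out path; max flow = 4.
Certifying cut of size 4: {Res→a, Res→c, Res→e, Res→f}.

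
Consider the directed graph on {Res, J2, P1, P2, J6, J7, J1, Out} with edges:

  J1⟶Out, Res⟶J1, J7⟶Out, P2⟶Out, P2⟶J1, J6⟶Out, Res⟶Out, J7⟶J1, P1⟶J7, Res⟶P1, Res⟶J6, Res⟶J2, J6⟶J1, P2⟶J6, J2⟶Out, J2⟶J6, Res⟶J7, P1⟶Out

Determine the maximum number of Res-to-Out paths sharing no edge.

6

Assign every edge capacity 1; by Menger, the answer equals the max flow.
Path Res→Out (+1); total 1.
Path Res→J2→Out (+1); total 2.
Path Res→P1→Out (+1); total 3.
Path Res→J6→Out (+1); total 4.
Path Res→J7→Out (+1); total 5.
Path Res→J1→Out (+1); total 6.
No residual Res→Out path; max flow = 6.
Certifying cut of size 6: {Res→J1, Res→J2, Res→J6, Res→J7, Res→Out, Res→P1}.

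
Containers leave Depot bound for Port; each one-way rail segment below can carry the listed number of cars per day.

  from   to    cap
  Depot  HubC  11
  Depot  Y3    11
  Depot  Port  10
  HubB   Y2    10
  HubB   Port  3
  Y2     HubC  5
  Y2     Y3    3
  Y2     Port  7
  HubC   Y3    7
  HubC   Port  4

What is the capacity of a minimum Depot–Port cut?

14

Augment Depot→Port: bottleneck 10, flow now 10.
Augment Depot→HubC→Port: bottleneck 4, flow now 14.
No augmenting path remains; maximum flow = 14.
By max-flow min-cut, the minimum cut capacity equals the max flow.
In the residual graph, reachable from Depot: {Depot, HubC, Y3}.
Min-cut edges: Depot→Port (10), HubC→Port (4); capacity 10 + 4 = 14.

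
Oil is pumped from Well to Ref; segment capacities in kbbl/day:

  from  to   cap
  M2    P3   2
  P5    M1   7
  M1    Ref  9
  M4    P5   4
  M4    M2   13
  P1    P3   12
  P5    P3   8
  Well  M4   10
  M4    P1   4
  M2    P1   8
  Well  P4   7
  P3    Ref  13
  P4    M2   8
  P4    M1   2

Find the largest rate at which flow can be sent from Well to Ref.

Augment Well→P4→M1→Ref: bottleneck 2, flow now 2.
Augment Well→P4→M2→P3→Ref: bottleneck 2, flow now 4.
Augment Well→M4→P5→M1→Ref: bottleneck 4, flow now 8.
Augment Well→M4→P1→P3→Ref: bottleneck 4, flow now 12.
Augment Well→P4→M2→P1→P3→Ref: bottleneck 3, flow now 15.
Augment Well→M4→M2→P1→P3→Ref: bottleneck 2, flow now 17.
No augmenting path remains; maximum flow = 17.
In the residual graph, reachable from Well: {Well}.
Min-cut edges: Well→P4 (7), Well→M4 (10); capacity 7 + 10 = 17.
This cut is saturated, so no flow can exceed 17.

17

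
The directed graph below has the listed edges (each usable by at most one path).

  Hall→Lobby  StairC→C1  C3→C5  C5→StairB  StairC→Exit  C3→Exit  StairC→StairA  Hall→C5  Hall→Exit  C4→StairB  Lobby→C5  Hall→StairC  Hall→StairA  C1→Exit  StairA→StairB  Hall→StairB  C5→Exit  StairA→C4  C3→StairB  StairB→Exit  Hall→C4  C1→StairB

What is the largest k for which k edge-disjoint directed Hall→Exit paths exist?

Assign every edge capacity 1; by Menger, the answer equals the max flow.
Path Hall→Exit (+1); total 1.
Path Hall→C5→Exit (+1); total 2.
Path Hall→StairC→Exit (+1); total 3.
Path Hall→StairB→Exit (+1); total 4.
No residual Hall→Exit path; max flow = 4.
Certifying cut of size 4: {C5→Exit, Hall→Exit, Hall→StairC, StairB→Exit}.

4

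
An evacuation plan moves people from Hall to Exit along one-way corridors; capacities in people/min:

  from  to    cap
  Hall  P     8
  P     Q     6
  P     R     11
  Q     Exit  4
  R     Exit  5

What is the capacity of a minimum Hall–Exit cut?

8

Augment Hall→P→Q→Exit: bottleneck 4, flow now 4.
Augment Hall→P→R→Exit: bottleneck 4, flow now 8.
No augmenting path remains; maximum flow = 8.
By max-flow min-cut, the minimum cut capacity equals the max flow.
In the residual graph, reachable from Hall: {Hall}.
Min-cut edges: Hall→P (8); capacity 8 = 8.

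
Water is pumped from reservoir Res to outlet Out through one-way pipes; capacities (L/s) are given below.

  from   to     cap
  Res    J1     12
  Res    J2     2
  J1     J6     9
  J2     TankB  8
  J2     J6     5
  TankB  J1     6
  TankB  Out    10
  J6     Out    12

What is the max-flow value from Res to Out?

Augment Res→J1→J6→Out: bottleneck 9, flow now 9.
Augment Res→J2→TankB→Out: bottleneck 2, flow now 11.
No augmenting path remains; maximum flow = 11.
In the residual graph, reachable from Res: {Res, J1}.
Min-cut edges: Res→J2 (2), J1→J6 (9); capacity 2 + 9 = 11.
This cut is saturated, so no flow can exceed 11.

11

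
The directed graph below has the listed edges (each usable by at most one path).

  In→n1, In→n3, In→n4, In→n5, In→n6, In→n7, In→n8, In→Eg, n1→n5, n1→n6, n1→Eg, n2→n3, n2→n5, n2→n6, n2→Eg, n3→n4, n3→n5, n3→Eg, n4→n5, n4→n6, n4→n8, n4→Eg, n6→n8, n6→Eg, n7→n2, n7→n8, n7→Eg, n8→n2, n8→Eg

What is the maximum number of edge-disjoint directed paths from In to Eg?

Assign every edge capacity 1; by Menger, the answer equals the max flow.
Path In→Eg (+1); total 1.
Path In→n1→Eg (+1); total 2.
Path In→n3→Eg (+1); total 3.
Path In→n4→Eg (+1); total 4.
Path In→n6→Eg (+1); total 5.
Path In→n7→Eg (+1); total 6.
Path In→n8→Eg (+1); total 7.
No residual In→Eg path; max flow = 7.
Certifying cut of size 7: {In→Eg, In→n1, In→n3, In→n4, In→n6, In→n7, In→n8}.

7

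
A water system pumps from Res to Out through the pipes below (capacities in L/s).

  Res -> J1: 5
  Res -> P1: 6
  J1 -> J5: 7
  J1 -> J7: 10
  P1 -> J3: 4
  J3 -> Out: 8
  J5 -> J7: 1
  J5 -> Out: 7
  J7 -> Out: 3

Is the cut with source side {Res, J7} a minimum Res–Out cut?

No — its capacity is 14, but the minimum cut has capacity 9.

Given cut capacity: 5 + 6 + 3 = 14.
Augment Res→J1→J5→Out: bottleneck 5, flow now 5.
Augment Res→P1→J3→Out: bottleneck 4, flow now 9.
No augmenting path remains; maximum flow = 9.
In the residual graph, reachable from Res: {Res, P1}.
Min-cut edges: Res→J1 (5), P1→J3 (4); capacity 5 + 4 = 9.
Cut capacity 14 exceeds the max flow 9, so it is not minimum.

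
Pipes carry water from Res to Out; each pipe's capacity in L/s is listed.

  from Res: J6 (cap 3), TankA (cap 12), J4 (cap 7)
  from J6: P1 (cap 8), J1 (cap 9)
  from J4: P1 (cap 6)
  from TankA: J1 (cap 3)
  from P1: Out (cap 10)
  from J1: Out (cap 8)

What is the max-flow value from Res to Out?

12

Augment Res→J6→P1→Out: bottleneck 3, flow now 3.
Augment Res→J4→P1→Out: bottleneck 6, flow now 9.
Augment Res→TankA→J1→Out: bottleneck 3, flow now 12.
No augmenting path remains; maximum flow = 12.
In the residual graph, reachable from Res: {Res, J4, TankA}.
Min-cut edges: Res→J6 (3), J4→P1 (6), TankA→J1 (3); capacity 3 + 6 + 3 = 12.
This cut is saturated, so no flow can exceed 12.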